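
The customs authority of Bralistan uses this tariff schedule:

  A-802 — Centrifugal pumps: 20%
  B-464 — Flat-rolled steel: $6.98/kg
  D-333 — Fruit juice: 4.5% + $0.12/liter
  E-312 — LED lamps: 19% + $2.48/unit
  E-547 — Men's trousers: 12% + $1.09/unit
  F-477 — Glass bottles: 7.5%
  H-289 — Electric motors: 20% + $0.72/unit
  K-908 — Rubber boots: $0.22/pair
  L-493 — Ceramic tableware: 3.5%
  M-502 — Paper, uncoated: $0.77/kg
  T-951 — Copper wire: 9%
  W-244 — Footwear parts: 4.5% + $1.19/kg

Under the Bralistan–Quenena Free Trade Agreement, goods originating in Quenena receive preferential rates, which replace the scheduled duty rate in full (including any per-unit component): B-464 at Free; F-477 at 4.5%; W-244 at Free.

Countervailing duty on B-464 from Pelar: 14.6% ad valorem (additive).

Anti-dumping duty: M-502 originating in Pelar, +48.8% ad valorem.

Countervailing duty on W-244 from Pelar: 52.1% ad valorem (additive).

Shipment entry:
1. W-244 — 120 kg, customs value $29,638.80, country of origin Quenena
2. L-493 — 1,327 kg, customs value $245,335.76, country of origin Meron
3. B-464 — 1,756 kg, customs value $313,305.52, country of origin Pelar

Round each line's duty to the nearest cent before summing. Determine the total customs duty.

$66,586.24

Line 1 (W-244, Quenena, 120 kg, $29,638.80):
Base rate for W-244 is 4.5% + $1.19/kg.
Origin Quenena qualifies under the Bralistan–Quenena agreement and W-244 is covered: preferential rate Free applies instead.
The additional-duty order on W-244 targets Pelar, not Quenena; it does not apply.
Duty = $29,638.80 × 0% = $0.00.
Line 2 (L-493, Meron, 1,327 kg, $245,335.76):
Base rate for L-493 is 3.5%.
Duty = $245,335.76 × 3.5% = $8,586.75.
Line 3 (B-464, Pelar, 1,756 kg, $313,305.52):
Base rate for B-464 is $6.98/kg.
B-464 has an FTA preferential rate, but origin Pelar is not Quenena; base rate stands.
Additional duty on B-464 from Pelar: +14.6% ad valorem. Applied ad valorem rate = 14.6%.
Duty = $313,305.52 × 14.6% + 1,756 × $6.98 = $57,999.49.
Total = $0.00 + $8,586.75 + $57,999.49 = $66,586.24.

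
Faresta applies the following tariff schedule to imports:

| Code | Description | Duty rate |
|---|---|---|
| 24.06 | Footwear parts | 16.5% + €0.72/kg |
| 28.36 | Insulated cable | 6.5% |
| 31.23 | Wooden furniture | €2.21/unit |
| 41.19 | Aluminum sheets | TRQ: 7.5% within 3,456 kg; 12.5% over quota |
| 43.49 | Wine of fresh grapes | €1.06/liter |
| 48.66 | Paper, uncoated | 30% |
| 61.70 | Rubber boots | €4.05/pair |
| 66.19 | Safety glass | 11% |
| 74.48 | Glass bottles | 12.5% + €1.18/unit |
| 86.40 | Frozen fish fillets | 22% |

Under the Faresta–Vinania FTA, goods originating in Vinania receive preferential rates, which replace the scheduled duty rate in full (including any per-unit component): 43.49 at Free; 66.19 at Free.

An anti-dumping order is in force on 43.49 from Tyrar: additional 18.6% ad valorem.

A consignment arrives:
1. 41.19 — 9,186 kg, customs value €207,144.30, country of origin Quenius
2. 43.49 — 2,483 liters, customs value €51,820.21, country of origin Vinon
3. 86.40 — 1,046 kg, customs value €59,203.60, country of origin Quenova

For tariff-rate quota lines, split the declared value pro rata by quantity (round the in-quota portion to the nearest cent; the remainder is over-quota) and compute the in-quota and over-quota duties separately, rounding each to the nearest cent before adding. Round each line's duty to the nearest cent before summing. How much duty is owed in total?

Line 1 (41.19, Quenius, 9,186 kg, €207,144.30):
Code 41.19 is under a tariff-rate quota (threshold 3,456 kg). In-quota: 3,456 kg at 7.5%; over-quota: 5,730 kg at 12.5%.
Pro-rata value split: in-quota = €207,144.30 × 3,456/9,186 = €77,932.80; over-quota = €207,144.30 − €77,932.80 = €129,211.50.
In-quota duty = €77,932.80 × 7.5% = €5,844.96. Over-quota duty = €129,211.50 × 12.5% = €16,151.44.
Line duty = €5,844.96 + €16,151.44 = €21,996.40.
Line 2 (43.49, Vinon, 2,483 liters, €51,820.21):
Base rate for 43.49 is €1.06/liter.
43.49 has an FTA preferential rate, but origin Vinon is not Vinania; base rate stands.
The additional-duty order on 43.49 targets Tyrar, not Vinon; it does not apply.
Duty = 2,483 × €1.06 = €2,631.98.
Line 3 (86.40, Quenova, 1,046 kg, €59,203.60):
Base rate for 86.40 is 22%.
Duty = €59,203.60 × 22% = €13,024.79.
Total = €21,996.40 + €2,631.98 + €13,024.79 = €37,653.17.

€37,653.17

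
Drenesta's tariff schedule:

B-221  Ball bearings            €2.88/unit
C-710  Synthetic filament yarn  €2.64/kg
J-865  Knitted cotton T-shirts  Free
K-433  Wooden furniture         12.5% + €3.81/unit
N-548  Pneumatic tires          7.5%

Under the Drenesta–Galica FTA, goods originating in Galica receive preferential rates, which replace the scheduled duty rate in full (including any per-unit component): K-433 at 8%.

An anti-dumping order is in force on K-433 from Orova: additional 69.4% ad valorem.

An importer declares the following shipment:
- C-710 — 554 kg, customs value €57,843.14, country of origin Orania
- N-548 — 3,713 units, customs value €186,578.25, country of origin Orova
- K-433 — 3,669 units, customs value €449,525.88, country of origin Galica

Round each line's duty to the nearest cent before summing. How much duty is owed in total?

Line 1 (C-710, Orania, 554 kg, €57,843.14):
Base rate for C-710 is €2.64/kg.
Duty = 554 × €2.64 = €1,462.56.
Line 2 (N-548, Orova, 3,713 units, €186,578.25):
Base rate for N-548 is 7.5%.
Duty = €186,578.25 × 7.5% = €13,993.37.
Line 3 (K-433, Galica, 3,669 units, €449,525.88):
Base rate for K-433 is 12.5% + €3.81/unit.
Origin Galica qualifies under the Drenesta–Galica agreement and K-433 is covered: preferential rate 8% applies instead.
The additional-duty order on K-433 targets Orova, not Galica; it does not apply.
Duty = €449,525.88 × 8% = €35,962.07.
Total = €1,462.56 + €13,993.37 + €35,962.07 = €51,418.00.

€51,418.00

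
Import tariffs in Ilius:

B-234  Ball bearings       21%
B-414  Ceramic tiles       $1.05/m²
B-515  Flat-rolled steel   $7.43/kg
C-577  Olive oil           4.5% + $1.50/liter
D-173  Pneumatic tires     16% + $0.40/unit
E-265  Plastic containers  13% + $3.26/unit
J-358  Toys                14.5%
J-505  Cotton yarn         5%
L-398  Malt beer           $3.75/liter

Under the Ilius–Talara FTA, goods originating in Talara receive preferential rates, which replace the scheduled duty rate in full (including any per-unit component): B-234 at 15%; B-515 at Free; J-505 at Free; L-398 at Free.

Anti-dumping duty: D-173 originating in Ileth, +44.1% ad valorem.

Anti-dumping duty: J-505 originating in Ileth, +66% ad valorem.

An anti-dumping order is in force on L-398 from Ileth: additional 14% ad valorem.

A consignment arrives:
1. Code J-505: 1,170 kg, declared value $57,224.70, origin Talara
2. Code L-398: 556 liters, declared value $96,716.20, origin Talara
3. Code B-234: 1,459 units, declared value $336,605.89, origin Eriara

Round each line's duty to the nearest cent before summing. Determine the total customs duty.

Line 1 (J-505, Talara, 1,170 kg, $57,224.70):
Base rate for J-505 is 5%.
Origin Talara qualifies under the Ilius–Talara agreement and J-505 is covered: preferential rate Free applies instead.
The additional-duty order on J-505 targets Ileth, not Talara; it does not apply.
Duty = $57,224.70 × 0% = $0.00.
Line 2 (L-398, Talara, 556 liters, $96,716.20):
Base rate for L-398 is $3.75/liter.
Origin Talara qualifies under the Ilius–Talara agreement and L-398 is covered: preferential rate Free applies instead.
The additional-duty order on L-398 targets Ileth, not Talara; it does not apply.
Duty = $96,716.20 × 0% = $0.00.
Line 3 (B-234, Eriara, 1,459 units, $336,605.89):
Base rate for B-234 is 21%.
B-234 has an FTA preferential rate, but origin Eriara is not Talara; base rate stands.
Duty = $336,605.89 × 21% = $70,687.24.
Total = $0.00 + $0.00 + $70,687.24 = $70,687.24.

$70,687.24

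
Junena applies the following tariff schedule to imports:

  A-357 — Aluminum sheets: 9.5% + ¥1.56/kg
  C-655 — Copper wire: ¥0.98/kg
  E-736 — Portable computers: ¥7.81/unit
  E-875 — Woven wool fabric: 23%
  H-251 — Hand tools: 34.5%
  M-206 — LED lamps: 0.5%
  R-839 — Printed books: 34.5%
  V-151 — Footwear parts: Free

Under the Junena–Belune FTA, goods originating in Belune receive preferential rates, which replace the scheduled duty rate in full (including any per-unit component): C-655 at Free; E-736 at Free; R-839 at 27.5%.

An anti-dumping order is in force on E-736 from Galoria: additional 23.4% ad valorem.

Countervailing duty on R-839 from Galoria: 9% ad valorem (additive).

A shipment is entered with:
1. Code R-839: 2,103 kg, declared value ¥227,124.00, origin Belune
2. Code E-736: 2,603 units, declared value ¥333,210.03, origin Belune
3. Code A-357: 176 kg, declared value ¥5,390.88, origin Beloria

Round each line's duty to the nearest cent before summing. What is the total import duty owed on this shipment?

Line 1 (R-839, Belune, 2,103 kg, ¥227,124.00):
Base rate for R-839 is 34.5%.
Origin Belune qualifies under the Junena–Belune agreement and R-839 is covered: preferential rate 27.5% applies instead.
The additional-duty order on R-839 targets Galoria, not Belune; it does not apply.
Duty = ¥227,124.00 × 27.5% = ¥62,459.10.
Line 2 (E-736, Belune, 2,603 units, ¥333,210.03):
Base rate for E-736 is ¥7.81/unit.
Origin Belune qualifies under the Junena–Belune agreement and E-736 is covered: preferential rate Free applies instead.
The additional-duty order on E-736 targets Galoria, not Belune; it does not apply.
Duty = ¥333,210.03 × 0% = ¥0.00.
Line 3 (A-357, Beloria, 176 kg, ¥5,390.88):
Base rate for A-357 is 9.5% + ¥1.56/kg.
Duty = ¥5,390.88 × 9.5% + 176 × ¥1.56 = ¥786.69.
Total = ¥62,459.10 + ¥0.00 + ¥786.69 = ¥63,245.79.

¥63,245.79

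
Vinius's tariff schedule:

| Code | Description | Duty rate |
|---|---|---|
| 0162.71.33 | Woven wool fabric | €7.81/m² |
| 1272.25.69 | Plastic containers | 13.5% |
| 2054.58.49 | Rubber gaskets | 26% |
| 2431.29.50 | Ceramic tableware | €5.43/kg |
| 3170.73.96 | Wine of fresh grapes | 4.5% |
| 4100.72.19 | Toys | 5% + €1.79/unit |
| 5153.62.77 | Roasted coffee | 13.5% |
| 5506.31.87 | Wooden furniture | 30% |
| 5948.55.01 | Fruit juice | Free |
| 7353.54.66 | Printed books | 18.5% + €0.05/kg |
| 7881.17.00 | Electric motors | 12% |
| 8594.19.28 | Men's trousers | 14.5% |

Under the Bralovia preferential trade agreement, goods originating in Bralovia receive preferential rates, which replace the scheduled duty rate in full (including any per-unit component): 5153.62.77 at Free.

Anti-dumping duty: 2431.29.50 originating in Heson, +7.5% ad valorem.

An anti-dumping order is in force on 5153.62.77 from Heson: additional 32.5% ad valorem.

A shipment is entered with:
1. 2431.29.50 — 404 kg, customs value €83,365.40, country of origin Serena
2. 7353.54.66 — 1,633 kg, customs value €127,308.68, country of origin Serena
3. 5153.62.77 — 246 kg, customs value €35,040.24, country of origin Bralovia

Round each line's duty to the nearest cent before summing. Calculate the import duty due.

€25,827.48

Line 1 (2431.29.50, Serena, 404 kg, €83,365.40):
Base rate for 2431.29.50 is €5.43/kg.
The additional-duty order on 2431.29.50 targets Heson, not Serena; it does not apply.
Duty = 404 × €5.43 = €2,193.72.
Line 2 (7353.54.66, Serena, 1,633 kg, €127,308.68):
Base rate for 7353.54.66 is 18.5% + €0.05/kg.
Duty = €127,308.68 × 18.5% + 1,633 × €0.05 = €23,633.76.
Line 3 (5153.62.77, Bralovia, 246 kg, €35,040.24):
Base rate for 5153.62.77 is 13.5%.
Origin Bralovia qualifies under the Vinius–Bralovia agreement and 5153.62.77 is covered: preferential rate Free applies instead.
The additional-duty order on 5153.62.77 targets Heson, not Bralovia; it does not apply.
Duty = €35,040.24 × 0% = €0.00.
Total = €2,193.72 + €23,633.76 + €0.00 = €25,827.48.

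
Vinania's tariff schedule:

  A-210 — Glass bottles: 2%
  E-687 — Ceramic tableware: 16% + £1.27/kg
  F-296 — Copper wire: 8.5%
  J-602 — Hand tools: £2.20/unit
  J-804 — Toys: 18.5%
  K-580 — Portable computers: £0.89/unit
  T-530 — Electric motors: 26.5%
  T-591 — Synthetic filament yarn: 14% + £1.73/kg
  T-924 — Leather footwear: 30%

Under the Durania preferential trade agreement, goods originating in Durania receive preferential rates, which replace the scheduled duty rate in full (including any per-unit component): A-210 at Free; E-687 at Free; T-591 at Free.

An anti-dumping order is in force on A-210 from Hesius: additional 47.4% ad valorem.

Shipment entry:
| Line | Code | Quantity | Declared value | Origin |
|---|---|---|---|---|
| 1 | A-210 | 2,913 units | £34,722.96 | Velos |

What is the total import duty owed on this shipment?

Line 1 (A-210, Velos, 2,913 units, £34,722.96):
Base rate for A-210 is 2%.
A-210 has an FTA preferential rate, but origin Velos is not Durania; base rate stands.
The additional-duty order on A-210 targets Hesius, not Velos; it does not apply.
Duty = £34,722.96 × 2% = £694.46.

£694.46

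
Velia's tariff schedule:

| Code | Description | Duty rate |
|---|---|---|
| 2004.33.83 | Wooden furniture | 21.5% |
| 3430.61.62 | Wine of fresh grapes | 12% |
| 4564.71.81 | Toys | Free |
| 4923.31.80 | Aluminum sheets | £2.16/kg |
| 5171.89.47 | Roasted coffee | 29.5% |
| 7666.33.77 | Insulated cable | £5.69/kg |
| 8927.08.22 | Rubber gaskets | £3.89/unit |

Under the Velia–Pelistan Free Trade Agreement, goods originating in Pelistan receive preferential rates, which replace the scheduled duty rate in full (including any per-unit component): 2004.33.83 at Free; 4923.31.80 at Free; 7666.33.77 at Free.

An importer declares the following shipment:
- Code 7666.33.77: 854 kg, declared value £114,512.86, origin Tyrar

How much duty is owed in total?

Line 1 (7666.33.77, Tyrar, 854 kg, £114,512.86):
Base rate for 7666.33.77 is £5.69/kg.
7666.33.77 has an FTA preferential rate, but origin Tyrar is not Pelistan; base rate stands.
Duty = 854 × £5.69 = £4,859.26.

£4,859.26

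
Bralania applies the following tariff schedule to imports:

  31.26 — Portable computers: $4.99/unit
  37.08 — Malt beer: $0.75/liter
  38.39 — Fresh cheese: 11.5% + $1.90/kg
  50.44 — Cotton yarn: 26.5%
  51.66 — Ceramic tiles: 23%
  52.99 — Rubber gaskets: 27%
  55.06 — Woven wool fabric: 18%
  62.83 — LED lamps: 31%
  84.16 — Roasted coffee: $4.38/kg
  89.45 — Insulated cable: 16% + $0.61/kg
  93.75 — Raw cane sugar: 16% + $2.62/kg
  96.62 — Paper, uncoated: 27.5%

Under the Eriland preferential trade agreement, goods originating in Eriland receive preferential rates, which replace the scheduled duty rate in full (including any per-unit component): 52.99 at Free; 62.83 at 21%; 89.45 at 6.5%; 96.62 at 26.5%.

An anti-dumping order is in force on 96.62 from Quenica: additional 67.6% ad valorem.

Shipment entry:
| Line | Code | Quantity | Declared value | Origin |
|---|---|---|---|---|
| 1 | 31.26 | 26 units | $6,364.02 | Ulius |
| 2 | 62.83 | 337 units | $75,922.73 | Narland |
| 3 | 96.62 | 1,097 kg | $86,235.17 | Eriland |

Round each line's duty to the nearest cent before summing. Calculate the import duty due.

Line 1 (31.26, Ulius, 26 units, $6,364.02):
Base rate for 31.26 is $4.99/unit.
Duty = 26 × $4.99 = $129.74.
Line 2 (62.83, Narland, 337 units, $75,922.73):
Base rate for 62.83 is 31%.
62.83 has an FTA preferential rate, but origin Narland is not Eriland; base rate stands.
Duty = $75,922.73 × 31% = $23,536.05.
Line 3 (96.62, Eriland, 1,097 kg, $86,235.17):
Base rate for 96.62 is 27.5%.
Origin Eriland qualifies under the Bralania–Eriland agreement and 96.62 is covered: preferential rate 26.5% applies instead.
The additional-duty order on 96.62 targets Quenica, not Eriland; it does not apply.
Duty = $86,235.17 × 26.5% = $22,852.32.
Total = $129.74 + $23,536.05 + $22,852.32 = $46,518.11.

$46,518.11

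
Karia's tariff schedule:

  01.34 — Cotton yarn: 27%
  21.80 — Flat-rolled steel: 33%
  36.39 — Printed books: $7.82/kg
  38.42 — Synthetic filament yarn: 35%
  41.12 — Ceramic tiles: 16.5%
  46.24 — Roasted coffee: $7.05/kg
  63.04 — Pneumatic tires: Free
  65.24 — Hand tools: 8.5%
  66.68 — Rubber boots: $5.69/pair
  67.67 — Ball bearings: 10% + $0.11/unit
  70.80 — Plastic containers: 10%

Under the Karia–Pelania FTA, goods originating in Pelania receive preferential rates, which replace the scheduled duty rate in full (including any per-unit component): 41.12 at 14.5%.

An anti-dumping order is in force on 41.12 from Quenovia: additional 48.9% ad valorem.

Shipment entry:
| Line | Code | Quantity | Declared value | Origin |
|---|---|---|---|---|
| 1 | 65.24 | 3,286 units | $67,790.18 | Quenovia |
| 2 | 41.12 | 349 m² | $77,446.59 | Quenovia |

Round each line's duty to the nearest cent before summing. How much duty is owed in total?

$56,412.24

Line 1 (65.24, Quenovia, 3,286 units, $67,790.18):
Base rate for 65.24 is 8.5%.
Duty = $67,790.18 × 8.5% = $5,762.17.
Line 2 (41.12, Quenovia, 349 m², $77,446.59):
Base rate for 41.12 is 16.5%.
41.12 has an FTA preferential rate, but origin Quenovia is not Pelania; base rate stands.
Additional duty on 41.12 from Quenovia: +48.9%. Applied ad valorem rate: 16.5% + 48.9% = 65.4%.
Duty = $77,446.59 × 65.4% = $50,650.07.
Total = $5,762.17 + $50,650.07 = $56,412.24.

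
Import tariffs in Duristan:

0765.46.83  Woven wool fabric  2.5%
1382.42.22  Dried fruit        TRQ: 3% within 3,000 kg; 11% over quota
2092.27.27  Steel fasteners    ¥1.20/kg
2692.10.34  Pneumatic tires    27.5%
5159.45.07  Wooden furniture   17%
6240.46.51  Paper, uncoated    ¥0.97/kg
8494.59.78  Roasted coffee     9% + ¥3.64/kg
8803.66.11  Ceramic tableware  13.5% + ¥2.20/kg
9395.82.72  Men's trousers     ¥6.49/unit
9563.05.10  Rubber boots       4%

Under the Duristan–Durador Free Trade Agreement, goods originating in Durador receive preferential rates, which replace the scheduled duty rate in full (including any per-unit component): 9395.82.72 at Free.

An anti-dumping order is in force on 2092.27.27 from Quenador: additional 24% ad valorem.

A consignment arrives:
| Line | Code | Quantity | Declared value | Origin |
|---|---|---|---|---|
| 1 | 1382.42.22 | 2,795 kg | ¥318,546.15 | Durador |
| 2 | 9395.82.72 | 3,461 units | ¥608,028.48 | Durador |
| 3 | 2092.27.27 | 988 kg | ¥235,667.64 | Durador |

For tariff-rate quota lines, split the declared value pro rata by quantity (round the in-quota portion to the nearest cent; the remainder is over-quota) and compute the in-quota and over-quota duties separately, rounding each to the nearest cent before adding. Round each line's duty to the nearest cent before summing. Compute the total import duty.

¥10,741.98

Line 1 (1382.42.22, Durador, 2,795 kg, ¥318,546.15):
Code 1382.42.22 is under a tariff-rate quota (threshold 3,000 kg). Quantity 2,795 kg is within the quota, so the in-quota rate 3% applies to the full value.
Duty = ¥318,546.15 × 3% = ¥9,556.38.
Line 2 (9395.82.72, Durador, 3,461 units, ¥608,028.48):
Base rate for 9395.82.72 is ¥6.49/unit.
Origin Durador qualifies under the Duristan–Durador agreement and 9395.82.72 is covered: preferential rate Free applies instead.
Duty = ¥608,028.48 × 0% = ¥0.00.
Line 3 (2092.27.27, Durador, 988 kg, ¥235,667.64):
Base rate for 2092.27.27 is ¥1.20/kg.
Origin Durador is the FTA partner but 2092.27.27 is not on the preference list; base rate stands.
The additional-duty order on 2092.27.27 targets Quenador, not Durador; it does not apply.
Duty = 988 × ¥1.20 = ¥1,185.60.
Total = ¥9,556.38 + ¥0.00 + ¥1,185.60 = ¥10,741.98.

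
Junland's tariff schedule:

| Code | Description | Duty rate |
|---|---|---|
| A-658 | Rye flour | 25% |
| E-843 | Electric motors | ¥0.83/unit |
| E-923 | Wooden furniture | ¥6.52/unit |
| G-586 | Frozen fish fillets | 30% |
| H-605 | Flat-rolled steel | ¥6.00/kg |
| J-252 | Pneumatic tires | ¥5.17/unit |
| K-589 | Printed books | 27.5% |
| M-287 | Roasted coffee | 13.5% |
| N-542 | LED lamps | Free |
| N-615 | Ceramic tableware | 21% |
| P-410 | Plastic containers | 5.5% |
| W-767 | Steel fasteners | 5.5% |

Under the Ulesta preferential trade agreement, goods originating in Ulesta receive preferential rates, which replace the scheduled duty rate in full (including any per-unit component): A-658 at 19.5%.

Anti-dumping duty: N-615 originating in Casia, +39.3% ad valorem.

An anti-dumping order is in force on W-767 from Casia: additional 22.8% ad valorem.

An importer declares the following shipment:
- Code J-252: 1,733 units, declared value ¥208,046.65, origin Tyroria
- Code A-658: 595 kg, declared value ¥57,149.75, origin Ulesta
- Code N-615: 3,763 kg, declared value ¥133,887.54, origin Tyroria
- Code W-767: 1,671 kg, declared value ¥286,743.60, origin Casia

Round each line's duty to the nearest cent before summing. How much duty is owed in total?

Line 1 (J-252, Tyroria, 1,733 units, ¥208,046.65):
Base rate for J-252 is ¥5.17/unit.
Duty = 1,733 × ¥5.17 = ¥8,959.61.
Line 2 (A-658, Ulesta, 595 kg, ¥57,149.75):
Base rate for A-658 is 25%.
Origin Ulesta qualifies under the Junland–Ulesta agreement and A-658 is covered: preferential rate 19.5% applies instead.
Duty = ¥57,149.75 × 19.5% = ¥11,144.20.
Line 3 (N-615, Tyroria, 3,763 kg, ¥133,887.54):
Base rate for N-615 is 21%.
The additional-duty order on N-615 targets Casia, not Tyroria; it does not apply.
Duty = ¥133,887.54 × 21% = ¥28,116.38.
Line 4 (W-767, Casia, 1,671 kg, ¥286,743.60):
Base rate for W-767 is 5.5%.
Additional duty on W-767 from Casia: +22.8%. Applied ad valorem rate: 5.5% + 22.8% = 28.3%.
Duty = ¥286,743.60 × 28.3% = ¥81,148.44.
Total = ¥8,959.61 + ¥11,144.20 + ¥28,116.38 + ¥81,148.44 = ¥129,368.63.

¥129,368.63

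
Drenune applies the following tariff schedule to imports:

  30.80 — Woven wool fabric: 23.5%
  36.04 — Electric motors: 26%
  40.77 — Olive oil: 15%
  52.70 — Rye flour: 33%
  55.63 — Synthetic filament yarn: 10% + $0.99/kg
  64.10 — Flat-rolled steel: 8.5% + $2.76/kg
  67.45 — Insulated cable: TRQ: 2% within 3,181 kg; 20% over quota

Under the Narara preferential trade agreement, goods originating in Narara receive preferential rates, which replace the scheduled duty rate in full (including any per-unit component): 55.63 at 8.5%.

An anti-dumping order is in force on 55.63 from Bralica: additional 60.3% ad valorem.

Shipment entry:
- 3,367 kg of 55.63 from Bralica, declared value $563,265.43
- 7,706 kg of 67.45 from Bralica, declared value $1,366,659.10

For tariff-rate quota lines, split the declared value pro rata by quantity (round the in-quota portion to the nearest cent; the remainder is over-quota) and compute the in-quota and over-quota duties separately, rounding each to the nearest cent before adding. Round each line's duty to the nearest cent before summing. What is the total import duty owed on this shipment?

$571,093.69

Line 1 (55.63, Bralica, 3,367 kg, $563,265.43):
Base rate for 55.63 is 10% + $0.99/kg.
55.63 has an FTA preferential rate, but origin Bralica is not Narara; base rate stands.
Additional duty on 55.63 from Bralica: +60.3%. Applied ad valorem rate: 10% + 60.3% = 70.3%.
Duty = $563,265.43 × 70.3% + 3,367 × $0.99 = $399,308.93.
Line 2 (67.45, Bralica, 7,706 kg, $1,366,659.10):
Code 67.45 is under a tariff-rate quota (threshold 3,181 kg). In-quota: 3,181 kg at 2%; over-quota: 4,525 kg at 20%.
Pro-rata value split: in-quota = $1,366,659.10 × 3,181/7,706 = $564,150.35; over-quota = $1,366,659.10 − $564,150.35 = $802,508.75.
In-quota duty = $564,150.35 × 2% = $11,283.01. Over-quota duty = $802,508.75 × 20% = $160,501.75.
Line duty = $11,283.01 + $160,501.75 = $171,784.76.
Total = $399,308.93 + $171,784.76 = $571,093.69.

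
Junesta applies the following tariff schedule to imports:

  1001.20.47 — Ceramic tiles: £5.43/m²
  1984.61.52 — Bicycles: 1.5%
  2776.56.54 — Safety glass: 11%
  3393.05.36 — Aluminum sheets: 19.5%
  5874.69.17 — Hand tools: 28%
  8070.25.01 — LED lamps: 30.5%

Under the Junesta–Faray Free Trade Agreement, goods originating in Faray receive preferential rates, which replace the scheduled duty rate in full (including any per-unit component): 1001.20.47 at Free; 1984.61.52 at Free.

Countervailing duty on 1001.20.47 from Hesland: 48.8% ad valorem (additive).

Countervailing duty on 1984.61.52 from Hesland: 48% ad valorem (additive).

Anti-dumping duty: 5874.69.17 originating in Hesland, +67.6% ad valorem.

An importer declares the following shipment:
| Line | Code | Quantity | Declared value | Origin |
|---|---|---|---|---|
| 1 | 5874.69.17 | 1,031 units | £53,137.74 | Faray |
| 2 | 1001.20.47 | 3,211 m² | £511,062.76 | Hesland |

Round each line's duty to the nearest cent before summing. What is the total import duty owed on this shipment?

£281,712.93

Line 1 (5874.69.17, Faray, 1,031 units, £53,137.74):
Base rate for 5874.69.17 is 28%.
Origin Faray is the FTA partner but 5874.69.17 is not on the preference list; base rate stands.
The additional-duty order on 5874.69.17 targets Hesland, not Faray; it does not apply.
Duty = £53,137.74 × 28% = £14,878.57.
Line 2 (1001.20.47, Hesland, 3,211 m², £511,062.76):
Base rate for 1001.20.47 is £5.43/m².
1001.20.47 has an FTA preferential rate, but origin Hesland is not Faray; base rate stands.
Additional duty on 1001.20.47 from Hesland: +48.8% ad valorem. Applied ad valorem rate = 48.8%.
Duty = £511,062.76 × 48.8% + 3,211 × £5.43 = £266,834.36.
Total = £14,878.57 + £266,834.36 = £281,712.93.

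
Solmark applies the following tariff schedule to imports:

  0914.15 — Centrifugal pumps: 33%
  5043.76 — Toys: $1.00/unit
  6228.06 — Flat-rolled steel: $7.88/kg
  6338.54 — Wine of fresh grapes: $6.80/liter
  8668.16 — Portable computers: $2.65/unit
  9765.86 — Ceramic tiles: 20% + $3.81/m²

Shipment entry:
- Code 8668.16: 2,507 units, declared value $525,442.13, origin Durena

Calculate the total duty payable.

Line 1 (8668.16, Durena, 2,507 units, $525,442.13):
Base rate for 8668.16 is $2.65/unit.
Duty = 2,507 × $2.65 = $6,643.55.

$6,643.55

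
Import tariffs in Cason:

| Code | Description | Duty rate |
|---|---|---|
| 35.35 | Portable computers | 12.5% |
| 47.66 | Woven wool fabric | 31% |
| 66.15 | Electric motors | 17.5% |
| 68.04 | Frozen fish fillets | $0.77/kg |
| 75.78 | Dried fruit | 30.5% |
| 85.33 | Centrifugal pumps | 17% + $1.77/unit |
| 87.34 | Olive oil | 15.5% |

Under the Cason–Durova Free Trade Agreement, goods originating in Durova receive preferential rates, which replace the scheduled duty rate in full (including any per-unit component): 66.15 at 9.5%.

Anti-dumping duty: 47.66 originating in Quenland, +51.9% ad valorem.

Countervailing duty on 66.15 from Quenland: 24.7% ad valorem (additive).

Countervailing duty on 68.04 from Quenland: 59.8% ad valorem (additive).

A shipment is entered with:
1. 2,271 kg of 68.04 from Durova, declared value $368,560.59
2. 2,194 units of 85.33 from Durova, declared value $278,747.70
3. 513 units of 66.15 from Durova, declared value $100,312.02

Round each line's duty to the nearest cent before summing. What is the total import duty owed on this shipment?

$62,548.80

Line 1 (68.04, Durova, 2,271 kg, $368,560.59):
Base rate for 68.04 is $0.77/kg.
Origin Durova is the FTA partner but 68.04 is not on the preference list; base rate stands.
The additional-duty order on 68.04 targets Quenland, not Durova; it does not apply.
Duty = 2,271 × $0.77 = $1,748.67.
Line 2 (85.33, Durova, 2,194 units, $278,747.70):
Base rate for 85.33 is 17% + $1.77/unit.
Origin Durova is the FTA partner but 85.33 is not on the preference list; base rate stands.
Duty = $278,747.70 × 17% + 2,194 × $1.77 = $51,270.49.
Line 3 (66.15, Durova, 513 units, $100,312.02):
Base rate for 66.15 is 17.5%.
Origin Durova qualifies under the Cason–Durova agreement and 66.15 is covered: preferential rate 9.5% applies instead.
The additional-duty order on 66.15 targets Quenland, not Durova; it does not apply.
Duty = $100,312.02 × 9.5% = $9,529.64.
Total = $1,748.67 + $51,270.49 + $9,529.64 = $62,548.80.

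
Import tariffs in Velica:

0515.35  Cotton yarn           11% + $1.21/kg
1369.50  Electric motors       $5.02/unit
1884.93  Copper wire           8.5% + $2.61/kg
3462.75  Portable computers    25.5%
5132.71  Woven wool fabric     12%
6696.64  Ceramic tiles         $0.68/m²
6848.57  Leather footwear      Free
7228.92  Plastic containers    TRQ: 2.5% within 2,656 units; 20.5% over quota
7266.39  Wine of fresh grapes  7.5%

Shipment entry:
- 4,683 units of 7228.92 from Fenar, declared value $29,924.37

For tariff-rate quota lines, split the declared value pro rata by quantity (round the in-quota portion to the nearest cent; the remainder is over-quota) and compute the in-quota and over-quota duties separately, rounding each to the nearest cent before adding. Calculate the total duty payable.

$3,079.57

Line 1 (7228.92, Fenar, 4,683 units, $29,924.37):
Code 7228.92 is under a tariff-rate quota (threshold 2,656 units). In-quota: 2,656 units at 2.5%; over-quota: 2,027 units at 20.5%.
Pro-rata value split: in-quota = $29,924.37 × 2,656/4,683 = $16,971.84; over-quota = $29,924.37 − $16,971.84 = $12,952.53.
In-quota duty = $16,971.84 × 2.5% = $424.30. Over-quota duty = $12,952.53 × 20.5% = $2,655.27.
Line duty = $424.30 + $2,655.27 = $3,079.57.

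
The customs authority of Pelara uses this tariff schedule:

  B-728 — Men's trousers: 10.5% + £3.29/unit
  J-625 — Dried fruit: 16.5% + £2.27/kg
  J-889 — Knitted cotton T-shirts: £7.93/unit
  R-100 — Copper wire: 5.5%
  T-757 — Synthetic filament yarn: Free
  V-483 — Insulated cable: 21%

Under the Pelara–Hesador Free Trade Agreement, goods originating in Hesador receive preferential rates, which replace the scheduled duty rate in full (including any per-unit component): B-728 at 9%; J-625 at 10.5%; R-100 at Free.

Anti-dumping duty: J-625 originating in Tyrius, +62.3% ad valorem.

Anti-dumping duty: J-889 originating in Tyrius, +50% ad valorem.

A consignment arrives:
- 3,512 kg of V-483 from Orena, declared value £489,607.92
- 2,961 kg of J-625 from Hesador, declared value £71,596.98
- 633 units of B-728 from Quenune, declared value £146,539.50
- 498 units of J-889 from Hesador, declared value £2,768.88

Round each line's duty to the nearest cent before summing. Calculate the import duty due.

Line 1 (V-483, Orena, 3,512 kg, £489,607.92):
Base rate for V-483 is 21%.
Duty = £489,607.92 × 21% = £102,817.66.
Line 2 (J-625, Hesador, 2,961 kg, £71,596.98):
Base rate for J-625 is 16.5% + £2.27/kg.
Origin Hesador qualifies under the Pelara–Hesador agreement and J-625 is covered: preferential rate 10.5% applies instead.
The additional-duty order on J-625 targets Tyrius, not Hesador; it does not apply.
Duty = £71,596.98 × 10.5% = £7,517.68.
Line 3 (B-728, Quenune, 633 units, £146,539.50):
Base rate for B-728 is 10.5% + £3.29/unit.
B-728 has an FTA preferential rate, but origin Quenune is not Hesador; base rate stands.
Duty = £146,539.50 × 10.5% + 633 × £3.29 = £17,469.22.
Line 4 (J-889, Hesador, 498 units, £2,768.88):
Base rate for J-889 is £7.93/unit.
Origin Hesador is the FTA partner but J-889 is not on the preference list; base rate stands.
The additional-duty order on J-889 targets Tyrius, not Hesador; it does not apply.
Duty = 498 × £7.93 = £3,949.14.
Total = £102,817.66 + £7,517.68 + £17,469.22 + £3,949.14 = £131,753.70.

£131,753.70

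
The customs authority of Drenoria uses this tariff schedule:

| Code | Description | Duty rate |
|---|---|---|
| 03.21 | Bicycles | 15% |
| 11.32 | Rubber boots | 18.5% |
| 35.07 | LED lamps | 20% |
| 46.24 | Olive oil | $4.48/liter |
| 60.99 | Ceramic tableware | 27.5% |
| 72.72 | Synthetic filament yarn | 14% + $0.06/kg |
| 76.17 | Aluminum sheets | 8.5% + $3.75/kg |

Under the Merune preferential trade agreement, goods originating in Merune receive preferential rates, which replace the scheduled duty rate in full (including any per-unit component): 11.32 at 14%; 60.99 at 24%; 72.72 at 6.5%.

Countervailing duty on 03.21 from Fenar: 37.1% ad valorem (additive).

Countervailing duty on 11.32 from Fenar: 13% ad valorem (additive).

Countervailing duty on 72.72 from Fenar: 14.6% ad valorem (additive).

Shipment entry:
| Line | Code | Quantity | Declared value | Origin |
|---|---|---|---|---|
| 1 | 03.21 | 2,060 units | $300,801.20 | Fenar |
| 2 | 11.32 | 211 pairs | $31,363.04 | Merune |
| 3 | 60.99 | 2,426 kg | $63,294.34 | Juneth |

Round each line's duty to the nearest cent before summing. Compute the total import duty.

$178,514.20

Line 1 (03.21, Fenar, 2,060 units, $300,801.20):
Base rate for 03.21 is 15%.
Additional duty on 03.21 from Fenar: +37.1%. Applied ad valorem rate: 15% + 37.1% = 52.1%.
Duty = $300,801.20 × 52.1% = $156,717.43.
Line 2 (11.32, Merune, 211 pairs, $31,363.04):
Base rate for 11.32 is 18.5%.
Origin Merune qualifies under the Drenoria–Merune agreement and 11.32 is covered: preferential rate 14% applies instead.
The additional-duty order on 11.32 targets Fenar, not Merune; it does not apply.
Duty = $31,363.04 × 14% = $4,390.83.
Line 3 (60.99, Juneth, 2,426 kg, $63,294.34):
Base rate for 60.99 is 27.5%.
60.99 has an FTA preferential rate, but origin Juneth is not Merune; base rate stands.
Duty = $63,294.34 × 27.5% = $17,405.94.
Total = $156,717.43 + $4,390.83 + $17,405.94 = $178,514.20.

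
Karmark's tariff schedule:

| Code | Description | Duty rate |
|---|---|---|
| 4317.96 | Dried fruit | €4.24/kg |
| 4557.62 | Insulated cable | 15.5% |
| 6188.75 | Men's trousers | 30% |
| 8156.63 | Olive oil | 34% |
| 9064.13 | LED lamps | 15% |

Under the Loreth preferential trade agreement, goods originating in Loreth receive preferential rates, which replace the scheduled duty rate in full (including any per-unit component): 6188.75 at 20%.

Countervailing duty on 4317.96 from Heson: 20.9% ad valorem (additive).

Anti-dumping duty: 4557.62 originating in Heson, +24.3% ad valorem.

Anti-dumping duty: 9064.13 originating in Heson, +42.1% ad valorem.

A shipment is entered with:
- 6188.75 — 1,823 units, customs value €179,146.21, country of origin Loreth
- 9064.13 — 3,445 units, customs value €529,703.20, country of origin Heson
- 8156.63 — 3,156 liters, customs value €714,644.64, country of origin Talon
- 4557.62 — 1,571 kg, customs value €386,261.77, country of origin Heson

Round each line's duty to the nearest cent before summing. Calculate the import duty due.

Line 1 (6188.75, Loreth, 1,823 units, €179,146.21):
Base rate for 6188.75 is 30%.
Origin Loreth qualifies under the Karmark–Loreth agreement and 6188.75 is covered: preferential rate 20% applies instead.
Duty = €179,146.21 × 20% = €35,829.24.
Line 2 (9064.13, Heson, 3,445 units, €529,703.20):
Base rate for 9064.13 is 15%.
Additional duty on 9064.13 from Heson: +42.1%. Applied ad valorem rate: 15% + 42.1% = 57.1%.
Duty = €529,703.20 × 57.1% = €302,460.53.
Line 3 (8156.63, Talon, 3,156 liters, €714,644.64):
Base rate for 8156.63 is 34%.
Duty = €714,644.64 × 34% = €242,979.18.
Line 4 (4557.62, Heson, 1,571 kg, €386,261.77):
Base rate for 4557.62 is 15.5%.
Additional duty on 4557.62 from Heson: +24.3%. Applied ad valorem rate: 15.5% + 24.3% = 39.8%.
Duty = €386,261.77 × 39.8% = €153,732.18.
Total = €35,829.24 + €302,460.53 + €242,979.18 + €153,732.18 = €735,001.13.

€735,001.13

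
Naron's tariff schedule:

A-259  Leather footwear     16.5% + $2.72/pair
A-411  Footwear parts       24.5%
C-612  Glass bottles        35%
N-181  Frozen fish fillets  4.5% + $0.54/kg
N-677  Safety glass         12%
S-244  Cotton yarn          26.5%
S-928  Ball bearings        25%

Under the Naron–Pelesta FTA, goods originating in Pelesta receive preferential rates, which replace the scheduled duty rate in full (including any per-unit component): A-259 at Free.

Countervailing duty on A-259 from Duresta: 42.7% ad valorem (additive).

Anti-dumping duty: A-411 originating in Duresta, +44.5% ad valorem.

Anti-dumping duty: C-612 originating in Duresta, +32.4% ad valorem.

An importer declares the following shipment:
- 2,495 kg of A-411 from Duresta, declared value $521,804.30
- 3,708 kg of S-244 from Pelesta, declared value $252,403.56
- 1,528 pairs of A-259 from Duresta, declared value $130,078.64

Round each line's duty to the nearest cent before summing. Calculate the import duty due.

$508,094.62

Line 1 (A-411, Duresta, 2,495 kg, $521,804.30):
Base rate for A-411 is 24.5%.
Additional duty on A-411 from Duresta: +44.5%. Applied ad valorem rate: 24.5% + 44.5% = 69%.
Duty = $521,804.30 × 69% = $360,044.97.
Line 2 (S-244, Pelesta, 3,708 kg, $252,403.56):
Base rate for S-244 is 26.5%.
Origin Pelesta is the FTA partner but S-244 is not on the preference list; base rate stands.
Duty = $252,403.56 × 26.5% = $66,886.94.
Line 3 (A-259, Duresta, 1,528 pairs, $130,078.64):
Base rate for A-259 is 16.5% + $2.72/pair.
A-259 has an FTA preferential rate, but origin Duresta is not Pelesta; base rate stands.
Additional duty on A-259 from Duresta: +42.7%. Applied ad valorem rate: 16.5% + 42.7% = 59.2%.
Duty = $130,078.64 × 59.2% + 1,528 × $2.72 = $81,162.71.
Total = $360,044.97 + $66,886.94 + $81,162.71 = $508,094.62.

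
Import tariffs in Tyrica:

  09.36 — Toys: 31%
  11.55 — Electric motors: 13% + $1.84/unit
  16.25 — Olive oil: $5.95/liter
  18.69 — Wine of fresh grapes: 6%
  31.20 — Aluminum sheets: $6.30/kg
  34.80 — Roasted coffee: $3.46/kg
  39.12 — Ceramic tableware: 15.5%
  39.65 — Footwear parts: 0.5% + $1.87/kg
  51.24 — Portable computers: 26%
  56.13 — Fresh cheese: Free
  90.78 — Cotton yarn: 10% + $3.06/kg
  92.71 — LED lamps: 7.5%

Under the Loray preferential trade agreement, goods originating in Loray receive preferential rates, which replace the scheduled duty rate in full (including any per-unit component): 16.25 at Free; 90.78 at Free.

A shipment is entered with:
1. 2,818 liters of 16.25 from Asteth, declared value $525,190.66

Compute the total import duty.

Line 1 (16.25, Asteth, 2,818 liters, $525,190.66):
Base rate for 16.25 is $5.95/liter.
16.25 has an FTA preferential rate, but origin Asteth is not Loray; base rate stands.
Duty = 2,818 × $5.95 = $16,767.10.

$16,767.10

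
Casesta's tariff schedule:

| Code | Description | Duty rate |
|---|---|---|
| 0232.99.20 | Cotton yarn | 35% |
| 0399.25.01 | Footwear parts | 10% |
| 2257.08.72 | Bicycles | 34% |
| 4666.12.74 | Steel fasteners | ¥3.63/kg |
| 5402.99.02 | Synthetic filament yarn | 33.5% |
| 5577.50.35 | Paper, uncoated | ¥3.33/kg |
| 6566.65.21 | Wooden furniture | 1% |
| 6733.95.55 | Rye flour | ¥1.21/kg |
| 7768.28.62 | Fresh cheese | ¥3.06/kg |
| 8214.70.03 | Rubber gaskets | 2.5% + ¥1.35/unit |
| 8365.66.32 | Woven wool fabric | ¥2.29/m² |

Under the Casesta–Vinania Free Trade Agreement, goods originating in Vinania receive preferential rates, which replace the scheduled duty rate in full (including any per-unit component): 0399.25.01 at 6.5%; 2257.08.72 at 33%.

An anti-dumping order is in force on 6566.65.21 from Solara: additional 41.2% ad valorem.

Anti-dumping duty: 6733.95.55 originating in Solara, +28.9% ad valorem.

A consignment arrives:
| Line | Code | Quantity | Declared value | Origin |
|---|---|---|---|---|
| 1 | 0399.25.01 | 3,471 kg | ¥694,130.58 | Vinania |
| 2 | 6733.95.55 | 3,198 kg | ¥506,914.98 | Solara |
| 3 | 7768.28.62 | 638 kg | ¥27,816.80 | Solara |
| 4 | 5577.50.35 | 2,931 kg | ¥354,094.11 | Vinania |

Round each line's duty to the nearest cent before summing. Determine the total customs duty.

Line 1 (0399.25.01, Vinania, 3,471 kg, ¥694,130.58):
Base rate for 0399.25.01 is 10%.
Origin Vinania qualifies under the Casesta–Vinania agreement and 0399.25.01 is covered: preferential rate 6.5% applies instead.
Duty = ¥694,130.58 × 6.5% = ¥45,118.49.
Line 2 (6733.95.55, Solara, 3,198 kg, ¥506,914.98):
Base rate for 6733.95.55 is ¥1.21/kg.
Additional duty on 6733.95.55 from Solara: +28.9% ad valorem. Applied ad valorem rate = 28.9%.
Duty = ¥506,914.98 × 28.9% + 3,198 × ¥1.21 = ¥150,368.01.
Line 3 (7768.28.62, Solara, 638 kg, ¥27,816.80):
Base rate for 7768.28.62 is ¥3.06/kg.
Duty = 638 × ¥3.06 = ¥1,952.28.
Line 4 (5577.50.35, Vinania, 2,931 kg, ¥354,094.11):
Base rate for 5577.50.35 is ¥3.33/kg.
Origin Vinania is the FTA partner but 5577.50.35 is not on the preference list; base rate stands.
Duty = 2,931 × ¥3.33 = ¥9,760.23.
Total = ¥45,118.49 + ¥150,368.01 + ¥1,952.28 + ¥9,760.23 = ¥207,199.01.

¥207,199.01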